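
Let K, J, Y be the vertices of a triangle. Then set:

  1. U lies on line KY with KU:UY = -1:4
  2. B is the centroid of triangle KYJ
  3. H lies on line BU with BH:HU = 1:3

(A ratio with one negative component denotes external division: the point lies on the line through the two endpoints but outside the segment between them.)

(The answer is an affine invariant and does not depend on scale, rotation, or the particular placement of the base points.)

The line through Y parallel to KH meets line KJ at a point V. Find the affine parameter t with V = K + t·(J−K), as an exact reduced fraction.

t = -3/2

Work in coordinates with K = (0, 0), J = (1, 0), Y = (0, 1).
1. U lies on line KY with KU:UY = -1:4 ⇒ U = (0, -1/3)
2. B is the centroid of triangle KYJ ⇒ B = (1/3, 1/3)
3. H lies on line BU with BH:HU = 1:3 ⇒ H = (1/4, 1/6)
through Y parallel to KH: direction (1/4, 1/6); meets KJ at V = (-3/2, 0)
V = K + t·(J−K) with t = -3/2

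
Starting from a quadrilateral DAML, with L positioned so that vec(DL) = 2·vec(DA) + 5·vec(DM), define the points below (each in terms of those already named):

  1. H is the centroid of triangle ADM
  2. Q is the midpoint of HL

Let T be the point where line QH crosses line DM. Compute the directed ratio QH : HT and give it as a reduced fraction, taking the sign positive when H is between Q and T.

QH:HT = 5/2

Work in coordinates with D = (0, 0), A = (1, 0), M = (0, 1), L = (2, 5).
1. H is the centroid of triangle ADM ⇒ H = (1/3, 1/3)
2. Q is the midpoint of HL ⇒ Q = (7/6, 8/3)
line QH meets DM at T = (0, -3/5)
H = Q + t·(T−Q) with t = 5/7, so QH:HT = 5/7:2/7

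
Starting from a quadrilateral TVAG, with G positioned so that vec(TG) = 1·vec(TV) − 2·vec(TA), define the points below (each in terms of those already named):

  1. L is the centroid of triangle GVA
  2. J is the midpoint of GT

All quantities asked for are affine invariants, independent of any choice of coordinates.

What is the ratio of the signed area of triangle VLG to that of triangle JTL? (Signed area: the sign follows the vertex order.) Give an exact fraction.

Work in coordinates with T = (0, 0), V = (1, 0), A = (0, 1), G = (1, -2).
1. L is the centroid of triangle GVA ⇒ L = (2/3, -1/3)
2. J is the midpoint of GT ⇒ J = (1/2, -1)
2·[VLG] = 2/3, 2·[JTL] = -1/2
[VLG]:[JTL] = 2/3:-1/2 = -4/3

[VLG]:[JTL] = -4/3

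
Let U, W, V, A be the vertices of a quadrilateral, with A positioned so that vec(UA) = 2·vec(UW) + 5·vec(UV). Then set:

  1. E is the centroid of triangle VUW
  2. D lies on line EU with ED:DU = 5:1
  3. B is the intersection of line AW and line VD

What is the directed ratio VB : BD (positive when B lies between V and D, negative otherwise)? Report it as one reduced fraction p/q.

Assign U = (0, 0), W = (1, 0), V = (0, 1), A = (2, 5) — the answer is frame-independent, so this choice is without loss of generality.
1. E is the centroid of triangle VUW ⇒ E = (1/3, 1/3)
2. D lies on line EU with ED:DU = 5:1 ⇒ D = (1/18, 1/18)
3. B is the intersection of line AW and line VD ⇒ B = (3/11, -40/11)
B = V + t·(D−V) with t = 54/11, so VB:BD = t:(1−t) = 54/11:-43/11

VB:BD = -54/43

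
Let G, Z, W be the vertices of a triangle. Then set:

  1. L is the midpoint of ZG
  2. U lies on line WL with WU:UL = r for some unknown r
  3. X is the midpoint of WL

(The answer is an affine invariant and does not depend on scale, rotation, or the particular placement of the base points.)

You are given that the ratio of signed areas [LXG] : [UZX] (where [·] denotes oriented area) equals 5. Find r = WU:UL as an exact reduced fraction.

Set G = (0, 0), Z = (1, 0), W = (0, 1); any affine frame gives the same invariant.
1. L is the midpoint of ZG ⇒ L = (1/2, 0)
2. With WU:UL = r, write λ = r/(r+1) so U = W + λ·(L−W); U is affine-linear in λ
3. X is the midpoint of WL ⇒ X = (1/4, 1/2)
Every point depending on U is an affine combination of U and λ-independent points, so each such coordinate is linear in λ; the λ² term in each signed area is a multiple of (L−W)×(L−W) = 0, so 2·[LXG] and 2·[UZX] are each linear in λ. Evaluating at λ=0 and λ=1:
  2·[LXG] = 1/4,   2·[UZX] = 1/2·λ − 1/4
So [LXG]:[UZX] = (1/4) / (1/2·λ − 1/4). Setting this equal to 5:
  1/4 = 5·(1/2·λ − 1/4)  ⇒  λ = 3/5
Then r = λ/(1−λ) = (3/5)/(2/5) = 3/2. Check: with r = 3/2, U = (3/10, 2/5) and [LXG]:[UZX] = 5 as required.

r = 3/2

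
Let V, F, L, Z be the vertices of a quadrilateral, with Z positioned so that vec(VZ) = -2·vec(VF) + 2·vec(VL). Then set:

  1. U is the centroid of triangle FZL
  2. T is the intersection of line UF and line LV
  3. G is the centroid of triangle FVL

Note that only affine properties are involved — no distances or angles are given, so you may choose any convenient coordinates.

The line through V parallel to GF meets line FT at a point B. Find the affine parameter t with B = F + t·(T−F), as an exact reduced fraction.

t = -2

Choose coordinates V = (0, 0), F = (1, 0), L = (0, 1), Z = (-2, 2).
1. U is the centroid of triangle FZL ⇒ U = (-1/3, 1)
2. T is the intersection of line UF and line LV ⇒ T = (0, 3/4)
3. G is the centroid of triangle FVL ⇒ G = (1/3, 1/3)
through V parallel to GF: direction (2/3, -1/3); meets FT at B = (3, -3/2)
B = F + t·(T−F) with t = -2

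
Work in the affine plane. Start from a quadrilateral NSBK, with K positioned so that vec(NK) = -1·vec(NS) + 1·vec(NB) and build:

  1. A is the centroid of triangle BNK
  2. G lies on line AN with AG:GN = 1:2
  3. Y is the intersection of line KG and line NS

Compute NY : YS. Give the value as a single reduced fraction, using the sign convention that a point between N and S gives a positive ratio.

Assign N = (0, 0), S = (1, 0), B = (0, 1), K = (-1, 1) — the answer is frame-independent, so this choice is without loss of generality.
1. A is the centroid of triangle BNK ⇒ A = (-1/3, 2/3)
2. G lies on line AN with AG:GN = 1:2 ⇒ G = (-2/9, 4/9)
3. Y is the intersection of line KG and line NS ⇒ Y = (2/5, 0)
Y = N + t·(S−N) with t = 2/5, so NY:YS = t:(1−t) = 2/5:3/5

NY:YS = 2/3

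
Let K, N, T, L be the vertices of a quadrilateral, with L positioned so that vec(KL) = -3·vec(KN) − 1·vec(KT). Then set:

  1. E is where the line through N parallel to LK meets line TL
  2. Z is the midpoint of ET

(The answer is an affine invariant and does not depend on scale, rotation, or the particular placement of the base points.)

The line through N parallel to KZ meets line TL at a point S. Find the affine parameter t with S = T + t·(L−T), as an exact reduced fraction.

Choose coordinates K = (0, 0), N = (1, 0), T = (0, 1), L = (-3, -1).
1. E is where the line through N parallel to LK meets line TL ⇒ E = (-4, -5/3)
2. Z is the midpoint of ET ⇒ Z = (-2, -1/3)
through N parallel to KZ: direction (-2, -1/3); meets TL at S = (-7/3, -5/9)
S = T + t·(L−T) with t = 7/9

t = 7/9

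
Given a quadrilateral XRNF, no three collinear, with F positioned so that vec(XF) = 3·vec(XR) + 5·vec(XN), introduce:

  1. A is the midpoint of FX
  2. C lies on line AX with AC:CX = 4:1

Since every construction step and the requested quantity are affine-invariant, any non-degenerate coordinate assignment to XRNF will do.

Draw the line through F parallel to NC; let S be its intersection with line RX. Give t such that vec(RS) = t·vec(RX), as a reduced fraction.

t = -5

Choose coordinates X = (0, 0), R = (1, 0), N = (0, 1), F = (3, 5).
1. A is the midpoint of FX ⇒ A = (3/2, 5/2)
2. C lies on line AX with AC:CX = 4:1 ⇒ C = (3/10, 1/2)
through F parallel to NC: direction (3/10, -1/2); meets RX at S = (6, 0)
S = R + t·(X−R) with t = -5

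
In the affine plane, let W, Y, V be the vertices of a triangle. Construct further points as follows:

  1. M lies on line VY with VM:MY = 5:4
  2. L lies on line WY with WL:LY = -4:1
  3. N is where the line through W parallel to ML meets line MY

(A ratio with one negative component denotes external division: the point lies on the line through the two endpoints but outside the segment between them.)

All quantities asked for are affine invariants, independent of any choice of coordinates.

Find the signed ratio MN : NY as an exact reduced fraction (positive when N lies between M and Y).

Set W = (0, 0), Y = (1, 0), V = (0, 1); any affine frame gives the same invariant.
1. M lies on line VY with VM:MY = 5:4 ⇒ M = (5/9, 4/9)
2. L lies on line WY with WL:LY = -4:1 ⇒ L = (4/3, 0)
3. N is where the line through W parallel to ML meets line MY ⇒ N = (7/3, -4/3)
N = M + t·(Y−M) with t = 4, so MN:NY = t:(1−t) = 4:-3

MN:NY = -4/3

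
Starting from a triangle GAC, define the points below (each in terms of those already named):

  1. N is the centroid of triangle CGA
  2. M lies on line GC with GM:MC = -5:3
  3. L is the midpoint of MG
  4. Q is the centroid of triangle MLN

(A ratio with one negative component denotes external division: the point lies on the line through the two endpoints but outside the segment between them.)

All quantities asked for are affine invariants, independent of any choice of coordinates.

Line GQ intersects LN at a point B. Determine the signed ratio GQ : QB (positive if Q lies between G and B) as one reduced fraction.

GQ:QB = -4

Work in coordinates with G = (0, 0), A = (1, 0), C = (0, 1).
1. N is the centroid of triangle CGA ⇒ N = (1/3, 1/3)
2. M lies on line GC with GM:MC = -5:3 ⇒ M = (0, 5/2)
3. L is the midpoint of MG ⇒ L = (0, 5/4)
4. Q is the centroid of triangle MLN ⇒ Q = (1/9, 49/36)
line GQ meets LN at B = (1/12, 49/48)
Q = G + t·(B−G) with t = 4/3, so GQ:QB = 4/3:-1/3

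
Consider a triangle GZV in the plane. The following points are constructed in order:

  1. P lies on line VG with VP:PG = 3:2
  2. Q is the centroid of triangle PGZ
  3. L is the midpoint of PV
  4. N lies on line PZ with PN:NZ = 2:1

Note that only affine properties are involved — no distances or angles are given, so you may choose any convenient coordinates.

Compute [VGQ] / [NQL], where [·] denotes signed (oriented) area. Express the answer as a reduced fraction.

Assign G = (0, 0), Z = (1, 0), V = (0, 1) — the answer is frame-independent, so this choice is without loss of generality.
1. P lies on line VG with VP:PG = 3:2 ⇒ P = (0, 2/5)
2. Q is the centroid of triangle PGZ ⇒ Q = (1/3, 2/15)
3. L is the midpoint of PV ⇒ L = (0, 7/10)
4. N lies on line PZ with PN:NZ = 2:1 ⇒ N = (2/3, 2/15)
2·[VGQ] = 1/3, 2·[NQL] = -17/90
[VGQ]:[NQL] = 1/3:-17/90 = -30/17

[VGQ]:[NQL] = -30/17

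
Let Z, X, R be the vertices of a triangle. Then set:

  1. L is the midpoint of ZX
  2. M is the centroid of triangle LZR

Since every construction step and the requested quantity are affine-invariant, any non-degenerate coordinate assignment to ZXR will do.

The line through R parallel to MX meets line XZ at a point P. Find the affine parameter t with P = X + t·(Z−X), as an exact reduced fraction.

t = -3/2

Choose coordinates Z = (0, 0), X = (1, 0), R = (0, 1).
1. L is the midpoint of ZX ⇒ L = (1/2, 0)
2. M is the centroid of triangle LZR ⇒ M = (1/6, 1/3)
through R parallel to MX: direction (5/6, -1/3); meets XZ at P = (5/2, 0)
P = X + t·(Z−X) with t = -3/2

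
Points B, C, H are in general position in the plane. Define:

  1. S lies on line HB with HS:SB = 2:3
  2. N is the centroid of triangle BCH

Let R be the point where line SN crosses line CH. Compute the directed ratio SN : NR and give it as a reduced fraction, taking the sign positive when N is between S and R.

SN:NR = 1/5

Choose coordinates B = (0, 0), C = (1, 0), H = (0, 1).
1. S lies on line HB with HS:SB = 2:3 ⇒ S = (0, 3/5)
2. N is the centroid of triangle BCH ⇒ N = (1/3, 1/3)
line SN meets CH at R = (2, -1)
N = S + t·(R−S) with t = 1/6, so SN:NR = 1/6:5/6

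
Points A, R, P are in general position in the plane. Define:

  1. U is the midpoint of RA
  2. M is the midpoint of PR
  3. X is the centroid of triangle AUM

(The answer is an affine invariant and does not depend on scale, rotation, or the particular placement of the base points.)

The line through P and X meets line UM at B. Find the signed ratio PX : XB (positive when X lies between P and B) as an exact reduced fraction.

Choose coordinates A = (0, 0), R = (1, 0), P = (0, 1).
1. U is the midpoint of RA ⇒ U = (1/2, 0)
2. M is the midpoint of PR ⇒ M = (1/2, 1/2)
3. X is the centroid of triangle AUM ⇒ X = (1/3, 1/6)
line PX meets UM at B = (1/2, -1/4)
X = P + t·(B−P) with t = 2/3, so PX:XB = 2/3:1/3

PX:XB = 2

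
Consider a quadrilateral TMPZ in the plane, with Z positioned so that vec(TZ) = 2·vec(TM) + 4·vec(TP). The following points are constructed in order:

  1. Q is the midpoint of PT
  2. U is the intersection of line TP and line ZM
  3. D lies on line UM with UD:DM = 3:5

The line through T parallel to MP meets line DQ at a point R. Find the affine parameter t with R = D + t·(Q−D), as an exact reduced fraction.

Work in coordinates with T = (0, 0), M = (1, 0), P = (0, 1), Z = (2, 4).
1. Q is the midpoint of PT ⇒ Q = (0, 1/2)
2. U is the intersection of line TP and line ZM ⇒ U = (0, -4)
3. D lies on line UM with UD:DM = 3:5 ⇒ D = (3/8, -5/2)
through T parallel to MP: direction (-1, 1); meets DQ at R = (1/14, -1/14)
R = D + t·(Q−D) with t = 17/21

t = 17/21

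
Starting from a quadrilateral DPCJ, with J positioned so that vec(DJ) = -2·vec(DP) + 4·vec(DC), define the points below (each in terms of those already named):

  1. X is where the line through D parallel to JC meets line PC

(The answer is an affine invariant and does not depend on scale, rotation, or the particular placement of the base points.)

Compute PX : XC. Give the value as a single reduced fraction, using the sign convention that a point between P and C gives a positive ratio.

PX:XC = -3/2

Assign D = (0, 0), P = (1, 0), C = (0, 1), J = (-2, 4) — the answer is frame-independent, so this choice is without loss of generality.
1. X is where the line through D parallel to JC meets line PC ⇒ X = (-2, 3)
X = P + t·(C−P) with t = 3, so PX:XC = t:(1−t) = 3:-2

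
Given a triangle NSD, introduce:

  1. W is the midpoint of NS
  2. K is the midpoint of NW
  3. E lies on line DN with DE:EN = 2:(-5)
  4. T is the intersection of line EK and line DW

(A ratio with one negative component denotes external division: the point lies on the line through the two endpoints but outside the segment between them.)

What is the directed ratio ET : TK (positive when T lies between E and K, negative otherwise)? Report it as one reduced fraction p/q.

Set N = (0, 0), S = (1, 0), D = (0, 1); any affine frame gives the same invariant.
1. W is the midpoint of NS ⇒ W = (1/2, 0)
2. K is the midpoint of NW ⇒ K = (1/4, 0)
3. E lies on line DN with DE:EN = 2:(-5) ⇒ E = (0, 5/3)
4. T is the intersection of line EK and line DW ⇒ T = (1/7, 5/7)
T = E + t·(K−E) with t = 4/7, so ET:TK = t:(1−t) = 4/7:3/7

ET:TK = 4/3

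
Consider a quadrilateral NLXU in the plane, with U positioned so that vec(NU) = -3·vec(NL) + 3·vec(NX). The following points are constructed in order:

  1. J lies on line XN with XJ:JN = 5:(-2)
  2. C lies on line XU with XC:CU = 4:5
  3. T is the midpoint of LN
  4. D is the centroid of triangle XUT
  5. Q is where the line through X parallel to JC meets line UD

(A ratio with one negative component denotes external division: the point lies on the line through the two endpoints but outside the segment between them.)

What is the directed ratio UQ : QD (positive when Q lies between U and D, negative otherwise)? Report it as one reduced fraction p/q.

Choose coordinates N = (0, 0), L = (1, 0), X = (0, 1), U = (-3, 3).
1. J lies on line XN with XJ:JN = 5:(-2) ⇒ J = (0, -2/3)
2. C lies on line XU with XC:CU = 4:5 ⇒ C = (-4/3, 17/9)
3. T is the midpoint of LN ⇒ T = (1/2, 0)
4. D is the centroid of triangle XUT ⇒ D = (-5/6, 4/3)
5. Q is where the line through X parallel to JC meets line UD ⇒ Q = (48/179, 87/179)
Q = U + t·(D−U) with t = 270/179, so UQ:QD = t:(1−t) = 270/179:-91/179

UQ:QD = -270/91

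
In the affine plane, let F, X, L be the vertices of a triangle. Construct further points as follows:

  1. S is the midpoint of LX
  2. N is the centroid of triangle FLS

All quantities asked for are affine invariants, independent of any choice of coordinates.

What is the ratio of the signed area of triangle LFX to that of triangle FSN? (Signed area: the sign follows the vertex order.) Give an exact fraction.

[LFX]:[FSN] = 6

Work in coordinates with F = (0, 0), X = (1, 0), L = (0, 1).
1. S is the midpoint of LX ⇒ S = (1/2, 1/2)
2. N is the centroid of triangle FLS ⇒ N = (1/6, 1/2)
2·[LFX] = 1, 2·[FSN] = 1/6
[LFX]:[FSN] = 1:1/6 = 6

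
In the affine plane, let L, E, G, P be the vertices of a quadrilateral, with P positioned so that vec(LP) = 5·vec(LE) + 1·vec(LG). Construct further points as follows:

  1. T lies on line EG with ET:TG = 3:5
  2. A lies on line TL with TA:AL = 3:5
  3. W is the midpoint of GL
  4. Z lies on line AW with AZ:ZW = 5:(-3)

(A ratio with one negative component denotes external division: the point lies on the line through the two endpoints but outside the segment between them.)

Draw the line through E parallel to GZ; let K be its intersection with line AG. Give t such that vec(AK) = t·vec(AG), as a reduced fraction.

Work in coordinates with L = (0, 0), E = (1, 0), G = (0, 1), P = (5, 1).
1. T lies on line EG with ET:TG = 3:5 ⇒ T = (5/8, 3/8)
2. A lies on line TL with TA:AL = 3:5 ⇒ A = (25/64, 15/64)
3. W is the midpoint of GL ⇒ W = (0, 1/2)
4. Z lies on line AW with AZ:ZW = 5:(-3) ⇒ Z = (-75/128, 115/128)
through E parallel to GZ: direction (-75/128, -13/128); meets AG at K = (11/20, -39/500)
K = A + t·(G−A) with t = -51/125

t = -51/125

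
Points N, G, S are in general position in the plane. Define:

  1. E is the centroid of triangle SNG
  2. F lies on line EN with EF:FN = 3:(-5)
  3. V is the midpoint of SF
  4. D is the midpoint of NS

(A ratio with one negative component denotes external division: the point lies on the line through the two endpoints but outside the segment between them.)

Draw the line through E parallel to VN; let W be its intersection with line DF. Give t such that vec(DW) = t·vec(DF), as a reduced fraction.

Choose coordinates N = (0, 0), G = (1, 0), S = (0, 1).
1. E is the centroid of triangle SNG ⇒ E = (1/3, 1/3)
2. F lies on line EN with EF:FN = 3:(-5) ⇒ F = (5/6, 5/6)
3. V is the midpoint of SF ⇒ V = (5/12, 11/12)
4. D is the midpoint of NS ⇒ D = (0, 1/2)
through E parallel to VN: direction (-5/12, -11/12); meets DF at W = (1/2, 7/10)
W = D + t·(F−D) with t = 3/5

t = 3/5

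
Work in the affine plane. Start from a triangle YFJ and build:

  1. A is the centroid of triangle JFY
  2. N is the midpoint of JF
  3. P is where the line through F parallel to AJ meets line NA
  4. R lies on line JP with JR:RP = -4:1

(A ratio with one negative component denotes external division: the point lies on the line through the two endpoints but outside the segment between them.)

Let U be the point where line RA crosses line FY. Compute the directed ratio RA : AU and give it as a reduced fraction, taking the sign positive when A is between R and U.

RA:AU = 2/3

Assign Y = (0, 0), F = (1, 0), J = (0, 1) — the answer is frame-independent, so this choice is without loss of generality.
1. A is the centroid of triangle JFY ⇒ A = (1/3, 1/3)
2. N is the midpoint of JF ⇒ N = (1/2, 1/2)
3. P is where the line through F parallel to AJ meets line NA ⇒ P = (2/3, 2/3)
4. R lies on line JP with JR:RP = -4:1 ⇒ R = (8/9, 5/9)
line RA meets FY at U = (-1/2, 0)
A = R + t·(U−R) with t = 2/5, so RA:AU = 2/5:3/5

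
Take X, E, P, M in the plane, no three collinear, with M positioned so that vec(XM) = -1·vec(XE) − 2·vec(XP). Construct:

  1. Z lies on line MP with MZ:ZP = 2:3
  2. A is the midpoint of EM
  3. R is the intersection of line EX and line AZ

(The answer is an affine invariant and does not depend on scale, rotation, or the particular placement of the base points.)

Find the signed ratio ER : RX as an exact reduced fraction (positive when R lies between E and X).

ER:RX = -4/3

Set X = (0, 0), E = (1, 0), P = (0, 1), M = (-1, -2); any affine frame gives the same invariant.
1. Z lies on line MP with MZ:ZP = 2:3 ⇒ Z = (-3/5, -4/5)
2. A is the midpoint of EM ⇒ A = (0, -1)
3. R is the intersection of line EX and line AZ ⇒ R = (-3, 0)
R = E + t·(X−E) with t = 4, so ER:RX = t:(1−t) = 4:-3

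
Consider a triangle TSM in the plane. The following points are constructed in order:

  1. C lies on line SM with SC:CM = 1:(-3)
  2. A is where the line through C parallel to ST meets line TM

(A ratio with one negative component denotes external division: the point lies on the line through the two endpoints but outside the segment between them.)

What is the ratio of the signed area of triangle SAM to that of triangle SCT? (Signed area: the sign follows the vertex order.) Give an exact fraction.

[SAM]:[SCT] = 3

Work in coordinates with T = (0, 0), S = (1, 0), M = (0, 1).
1. C lies on line SM with SC:CM = 1:(-3) ⇒ C = (3/2, -1/2)
2. A is where the line through C parallel to ST meets line TM ⇒ A = (0, -1/2)
2·[SAM] = -3/2, 2·[SCT] = -1/2
[SAM]:[SCT] = -3/2:-1/2 = 3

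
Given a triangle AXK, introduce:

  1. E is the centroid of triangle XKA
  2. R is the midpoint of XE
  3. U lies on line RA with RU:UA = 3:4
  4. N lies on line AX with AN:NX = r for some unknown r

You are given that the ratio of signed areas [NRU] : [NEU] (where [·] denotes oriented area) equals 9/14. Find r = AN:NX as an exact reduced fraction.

Assign A = (0, 0), X = (1, 0), K = (0, 1) — the answer is frame-independent, so this choice is without loss of generality.
1. E is the centroid of triangle XKA ⇒ E = (1/3, 1/3)
2. R is the midpoint of XE ⇒ R = (2/3, 1/6)
3. U lies on line RA with RU:UA = 3:4 ⇒ U = (8/21, 2/21)
4. With AN:NX = r, write λ = r/(r+1) so N = A + λ·(X−A); N is affine-linear in λ
Every point depending on N is an affine combination of N and λ-independent points, so each such coordinate is linear in λ; the λ² term in each signed area is a multiple of (X−A)×(X−A) = 0, so 2·[NRU] and 2·[NEU] are each linear in λ. Evaluating at λ=0 and λ=1:
  2·[NRU] = 1/14·λ,   2·[NEU] = 5/21·λ − 2/21
So [NRU]:[NEU] = (1/14·λ) / (5/21·λ − 2/21). Setting this equal to 9/14:
  1/14·λ = 9/14·(5/21·λ − 2/21)  ⇒  λ = 3/4
Then r = λ/(1−λ) = (3/4)/(1/4) = 3. Check: with r = 3, N = (3/4, 0) and [NRU]:[NEU] = 9/14 as required.

r = 3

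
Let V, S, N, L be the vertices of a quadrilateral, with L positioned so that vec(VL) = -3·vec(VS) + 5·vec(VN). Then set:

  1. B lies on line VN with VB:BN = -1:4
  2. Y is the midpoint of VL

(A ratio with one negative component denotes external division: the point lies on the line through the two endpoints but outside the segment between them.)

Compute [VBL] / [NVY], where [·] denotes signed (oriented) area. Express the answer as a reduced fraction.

Work in coordinates with V = (0, 0), S = (1, 0), N = (0, 1), L = (-3, 5).
1. B lies on line VN with VB:BN = -1:4 ⇒ B = (0, -1/3)
2. Y is the midpoint of VL ⇒ Y = (-3/2, 5/2)
2·[VBL] = -1, 2·[NVY] = -3/2
[VBL]:[NVY] = -1:-3/2 = 2/3

[VBL]:[NVY] = 2/3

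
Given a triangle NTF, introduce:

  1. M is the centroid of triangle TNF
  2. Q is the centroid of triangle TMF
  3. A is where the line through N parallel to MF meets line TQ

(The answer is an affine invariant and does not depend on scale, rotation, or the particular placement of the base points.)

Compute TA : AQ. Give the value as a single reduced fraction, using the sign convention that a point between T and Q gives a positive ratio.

TA:AQ = -3/2

Work in coordinates with N = (0, 0), T = (1, 0), F = (0, 1).
1. M is the centroid of triangle TNF ⇒ M = (1/3, 1/3)
2. Q is the centroid of triangle TMF ⇒ Q = (4/9, 4/9)
3. A is where the line through N parallel to MF meets line TQ ⇒ A = (-2/3, 4/3)
A = T + t·(Q−T) with t = 3, so TA:AQ = t:(1−t) = 3:-2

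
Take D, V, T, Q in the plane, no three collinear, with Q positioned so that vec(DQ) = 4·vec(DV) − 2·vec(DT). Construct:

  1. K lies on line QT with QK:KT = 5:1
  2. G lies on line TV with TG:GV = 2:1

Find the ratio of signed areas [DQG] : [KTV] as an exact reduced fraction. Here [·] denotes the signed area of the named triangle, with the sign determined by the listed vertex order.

[DQG]:[KTV] = 16

Work in coordinates with D = (0, 0), V = (1, 0), T = (0, 1), Q = (4, -2).
1. K lies on line QT with QK:KT = 5:1 ⇒ K = (2/3, 1/2)
2. G lies on line TV with TG:GV = 2:1 ⇒ G = (2/3, 1/3)
2·[DQG] = 8/3, 2·[KTV] = 1/6
[DQG]:[KTV] = 8/3:1/6 = 16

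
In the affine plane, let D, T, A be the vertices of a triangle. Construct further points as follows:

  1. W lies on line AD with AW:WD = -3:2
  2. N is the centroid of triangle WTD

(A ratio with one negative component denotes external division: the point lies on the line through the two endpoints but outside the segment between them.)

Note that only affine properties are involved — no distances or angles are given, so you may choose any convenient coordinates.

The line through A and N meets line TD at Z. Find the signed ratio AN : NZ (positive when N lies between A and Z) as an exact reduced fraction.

Set D = (0, 0), T = (1, 0), A = (0, 1); any affine frame gives the same invariant.
1. W lies on line AD with AW:WD = -3:2 ⇒ W = (0, -2)
2. N is the centroid of triangle WTD ⇒ N = (1/3, -2/3)
line AN meets TD at Z = (1/5, 0)
N = A + t·(Z−A) with t = 5/3, so AN:NZ = 5/3:-2/3

AN:NZ = -5/2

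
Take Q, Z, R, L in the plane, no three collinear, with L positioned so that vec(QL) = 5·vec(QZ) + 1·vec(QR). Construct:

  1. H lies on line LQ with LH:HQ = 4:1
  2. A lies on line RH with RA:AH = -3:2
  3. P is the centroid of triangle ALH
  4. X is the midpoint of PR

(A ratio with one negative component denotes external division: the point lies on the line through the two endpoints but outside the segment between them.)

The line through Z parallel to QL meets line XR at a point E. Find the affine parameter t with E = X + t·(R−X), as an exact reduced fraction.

t = -11/25

Work in coordinates with Q = (0, 0), Z = (1, 0), R = (0, 1), L = (5, 1).
1. H lies on line LQ with LH:HQ = 4:1 ⇒ H = (1, 1/5)
2. A lies on line RH with RA:AH = -3:2 ⇒ A = (3, -7/5)
3. P is the centroid of triangle ALH ⇒ P = (3, -1/15)
4. X is the midpoint of PR ⇒ X = (3/2, 7/15)
through Z parallel to QL: direction (5, 1); meets XR at E = (54/25, 29/125)
E = X + t·(R−X) with t = -11/25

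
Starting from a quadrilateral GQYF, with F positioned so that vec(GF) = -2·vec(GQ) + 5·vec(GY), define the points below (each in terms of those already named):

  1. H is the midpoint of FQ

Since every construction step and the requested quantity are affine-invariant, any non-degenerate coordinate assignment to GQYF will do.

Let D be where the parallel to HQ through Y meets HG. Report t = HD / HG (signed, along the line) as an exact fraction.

Assign G = (0, 0), Q = (1, 0), Y = (0, 1), F = (-2, 5) — the answer is frame-independent, so this choice is without loss of generality.
1. H is the midpoint of FQ ⇒ H = (-1/2, 5/2)
through Y parallel to HQ: direction (3/2, -5/2); meets HG at D = (-3/10, 3/2)
D = H + t·(G−H) with t = 2/5

t = 2/5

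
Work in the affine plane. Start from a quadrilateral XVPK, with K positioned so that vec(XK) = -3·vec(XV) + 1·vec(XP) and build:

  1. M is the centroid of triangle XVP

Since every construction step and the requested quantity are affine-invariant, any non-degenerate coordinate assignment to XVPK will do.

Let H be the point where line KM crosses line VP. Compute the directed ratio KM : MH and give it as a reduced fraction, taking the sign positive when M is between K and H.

Work in coordinates with X = (0, 0), V = (1, 0), P = (0, 1), K = (-3, 1).
1. M is the centroid of triangle XVP ⇒ M = (1/3, 1/3)
line KM meets VP at H = (3/4, 1/4)
M = K + t·(H−K) with t = 8/9, so KM:MH = 8/9:1/9

KM:MH = 8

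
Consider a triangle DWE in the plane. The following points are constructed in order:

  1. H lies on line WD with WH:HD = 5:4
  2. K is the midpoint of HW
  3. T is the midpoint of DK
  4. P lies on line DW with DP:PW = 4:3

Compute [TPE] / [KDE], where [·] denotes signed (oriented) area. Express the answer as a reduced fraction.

Set D = (0, 0), W = (1, 0), E = (0, 1); any affine frame gives the same invariant.
1. H lies on line WD with WH:HD = 5:4 ⇒ H = (4/9, 0)
2. K is the midpoint of HW ⇒ K = (13/18, 0)
3. T is the midpoint of DK ⇒ T = (13/36, 0)
4. P lies on line DW with DP:PW = 4:3 ⇒ P = (4/7, 0)
2·[TPE] = 53/252, 2·[KDE] = -13/18
[TPE]:[KDE] = 53/252:-13/18 = -53/182

[TPE]:[KDE] = -53/182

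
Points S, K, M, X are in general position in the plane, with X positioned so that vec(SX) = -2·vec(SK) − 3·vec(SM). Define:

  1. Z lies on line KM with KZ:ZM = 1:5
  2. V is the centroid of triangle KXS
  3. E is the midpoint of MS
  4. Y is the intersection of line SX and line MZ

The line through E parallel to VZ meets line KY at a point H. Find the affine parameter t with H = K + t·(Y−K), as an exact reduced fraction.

Work in coordinates with S = (0, 0), K = (1, 0), M = (0, 1), X = (-2, -3).
1. Z lies on line KM with KZ:ZM = 1:5 ⇒ Z = (5/6, 1/6)
2. V is the centroid of triangle KXS ⇒ V = (-1/3, -1)
3. E is the midpoint of MS ⇒ E = (0, 1/2)
4. Y is the intersection of line SX and line MZ ⇒ Y = (2/5, 3/5)
through E parallel to VZ: direction (7/6, 7/6); meets KY at H = (1/4, 3/4)
H = K + t·(Y−K) with t = 5/4

t = 5/4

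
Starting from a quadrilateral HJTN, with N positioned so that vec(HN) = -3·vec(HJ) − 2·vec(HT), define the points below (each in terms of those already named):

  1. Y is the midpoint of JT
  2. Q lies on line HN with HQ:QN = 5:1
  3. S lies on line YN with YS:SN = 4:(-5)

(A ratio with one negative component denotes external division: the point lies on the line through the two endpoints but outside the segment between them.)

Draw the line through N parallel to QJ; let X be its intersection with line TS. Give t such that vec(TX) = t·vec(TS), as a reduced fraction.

t = -66/109

Choose coordinates H = (0, 0), J = (1, 0), T = (0, 1), N = (-3, -2).
1. Y is the midpoint of JT ⇒ Y = (1/2, 1/2)
2. Q lies on line HN with HQ:QN = 5:1 ⇒ Q = (-5/2, -5/3)
3. S lies on line YN with YS:SN = 4:(-5) ⇒ S = (29/2, 21/2)
through N parallel to QJ: direction (7/2, 5/3); meets TS at X = (-957/109, -518/109)
X = T + t·(S−T) with t = -66/109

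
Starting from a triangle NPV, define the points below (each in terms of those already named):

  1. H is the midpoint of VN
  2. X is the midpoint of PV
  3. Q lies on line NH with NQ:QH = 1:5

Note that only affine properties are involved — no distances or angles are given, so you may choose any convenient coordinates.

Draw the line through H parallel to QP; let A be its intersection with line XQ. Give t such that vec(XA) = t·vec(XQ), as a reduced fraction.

t = 1/11

Work in coordinates with N = (0, 0), P = (1, 0), V = (0, 1).
1. H is the midpoint of VN ⇒ H = (0, 1/2)
2. X is the midpoint of PV ⇒ X = (1/2, 1/2)
3. Q lies on line NH with NQ:QH = 1:5 ⇒ Q = (0, 1/12)
through H parallel to QP: direction (1, -1/12); meets XQ at A = (5/11, 61/132)
A = X + t·(Q−X) with t = 1/11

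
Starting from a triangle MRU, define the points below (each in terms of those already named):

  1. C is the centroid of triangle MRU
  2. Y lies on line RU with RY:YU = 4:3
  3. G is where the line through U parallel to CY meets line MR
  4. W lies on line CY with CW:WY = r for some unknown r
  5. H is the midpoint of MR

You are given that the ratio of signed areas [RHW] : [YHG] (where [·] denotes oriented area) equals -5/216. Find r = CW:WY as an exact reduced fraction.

r = -3/5

Work in coordinates with M = (0, 0), R = (1, 0), U = (0, 1).
1. C is the centroid of triangle MRU ⇒ C = (1/3, 1/3)
2. Y lies on line RU with RY:YU = 4:3 ⇒ Y = (3/7, 4/7)
3. G is where the line through U parallel to CY meets line MR ⇒ G = (-2/5, 0)
4. With CW:WY = r, write λ = r/(r+1) so W = C + λ·(Y−C); W is affine-linear in λ
5. H is the midpoint of MR ⇒ H = (1/2, 0)
Every point depending on W is an affine combination of W and λ-independent points, so each such coordinate is linear in λ; the λ² term in each signed area is a multiple of (Y−C)×(Y−C) = 0, so 2·[RHW] and 2·[YHG] are each linear in λ. Evaluating at λ=0 and λ=1:
  2·[RHW] = -5/42·λ − 1/6,   2·[YHG] = -18/35
So [RHW]:[YHG] = (-5/42·λ − 1/6) / (-18/35). Setting this equal to -5/216:
  -5/42·λ − 1/6 = -5/216·(-18/35)  ⇒  λ = -3/2
Then r = λ/(1−λ) = (-3/2)/(5/2) = -3/5. Check: with r = -3/5, W = (4/21, -1/42) and [RHW]:[YHG] = -5/216 as required.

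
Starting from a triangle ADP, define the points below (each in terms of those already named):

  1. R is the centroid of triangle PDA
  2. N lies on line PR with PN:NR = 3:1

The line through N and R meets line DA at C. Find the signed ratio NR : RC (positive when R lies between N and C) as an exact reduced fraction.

NR:RC = 1/2

Assign A = (0, 0), D = (1, 0), P = (0, 1) — the answer is frame-independent, so this choice is without loss of generality.
1. R is the centroid of triangle PDA ⇒ R = (1/3, 1/3)
2. N lies on line PR with PN:NR = 3:1 ⇒ N = (1/4, 1/2)
line NR meets DA at C = (1/2, 0)
R = N + t·(C−N) with t = 1/3, so NR:RC = 1/3:2/3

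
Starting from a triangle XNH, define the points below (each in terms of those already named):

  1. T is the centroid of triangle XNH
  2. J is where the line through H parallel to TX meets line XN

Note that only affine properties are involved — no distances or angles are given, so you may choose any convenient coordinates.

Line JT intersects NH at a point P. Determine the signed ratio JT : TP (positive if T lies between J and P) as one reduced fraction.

JT:TP = 5

Assign X = (0, 0), N = (1, 0), H = (0, 1) — the answer is frame-independent, so this choice is without loss of generality.
1. T is the centroid of triangle XNH ⇒ T = (1/3, 1/3)
2. J is where the line through H parallel to TX meets line XN ⇒ J = (-1, 0)
line JT meets NH at P = (3/5, 2/5)
T = J + t·(P−J) with t = 5/6, so JT:TP = 5/6:1/6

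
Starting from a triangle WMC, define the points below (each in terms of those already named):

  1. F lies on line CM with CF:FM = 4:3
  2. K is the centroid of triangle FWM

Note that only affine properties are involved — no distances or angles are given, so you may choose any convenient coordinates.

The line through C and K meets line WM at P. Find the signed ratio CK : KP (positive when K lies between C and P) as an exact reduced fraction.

Choose coordinates W = (0, 0), M = (1, 0), C = (0, 1).
1. F lies on line CM with CF:FM = 4:3 ⇒ F = (4/7, 3/7)
2. K is the centroid of triangle FWM ⇒ K = (11/21, 1/7)
line CK meets WM at P = (11/18, 0)
K = C + t·(P−C) with t = 6/7, so CK:KP = 6/7:1/7

CK:KP = 6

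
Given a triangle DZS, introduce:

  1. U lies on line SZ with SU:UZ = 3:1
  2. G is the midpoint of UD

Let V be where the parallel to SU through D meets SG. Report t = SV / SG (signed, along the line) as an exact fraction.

t = 2

Choose coordinates D = (0, 0), Z = (1, 0), S = (0, 1).
1. U lies on line SZ with SU:UZ = 3:1 ⇒ U = (3/4, 1/4)
2. G is the midpoint of UD ⇒ G = (3/8, 1/8)
through D parallel to SU: direction (3/4, -3/4); meets SG at V = (3/4, -3/4)
V = S + t·(G−S) with t = 2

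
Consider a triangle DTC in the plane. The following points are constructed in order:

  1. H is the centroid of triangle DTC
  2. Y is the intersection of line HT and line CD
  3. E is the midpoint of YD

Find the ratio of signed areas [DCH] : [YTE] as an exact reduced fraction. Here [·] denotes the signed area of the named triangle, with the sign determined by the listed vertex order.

Choose coordinates D = (0, 0), T = (1, 0), C = (0, 1).
1. H is the centroid of triangle DTC ⇒ H = (1/3, 1/3)
2. Y is the intersection of line HT and line CD ⇒ Y = (0, 1/2)
3. E is the midpoint of YD ⇒ E = (0, 1/4)
2·[DCH] = -1/3, 2·[YTE] = -1/4
[DCH]:[YTE] = -1/3:-1/4 = 4/3

[DCH]:[YTE] = 4/3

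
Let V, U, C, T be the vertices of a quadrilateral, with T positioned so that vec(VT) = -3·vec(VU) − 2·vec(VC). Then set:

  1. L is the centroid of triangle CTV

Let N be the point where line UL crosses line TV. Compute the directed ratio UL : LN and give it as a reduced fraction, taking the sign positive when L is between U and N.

Work in coordinates with V = (0, 0), U = (1, 0), C = (0, 1), T = (-3, -2).
1. L is the centroid of triangle CTV ⇒ L = (-1, -1/3)
line UL meets TV at N = (-1/3, -2/9)
L = U + t·(N−U) with t = 3/2, so UL:LN = 3/2:-1/2

UL:LN = -3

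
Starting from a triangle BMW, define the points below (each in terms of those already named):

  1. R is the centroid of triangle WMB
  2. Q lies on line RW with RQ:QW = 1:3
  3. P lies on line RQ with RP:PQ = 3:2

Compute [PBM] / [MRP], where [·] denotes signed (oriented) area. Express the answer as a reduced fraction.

[PBM]:[MRP] = -26/3

Work in coordinates with B = (0, 0), M = (1, 0), W = (0, 1).
1. R is the centroid of triangle WMB ⇒ R = (1/3, 1/3)
2. Q lies on line RW with RQ:QW = 1:3 ⇒ Q = (1/4, 1/2)
3. P lies on line RQ with RP:PQ = 3:2 ⇒ P = (17/60, 13/30)
2·[PBM] = 13/30, 2·[MRP] = -1/20
[PBM]:[MRP] = 13/30:-1/20 = -26/3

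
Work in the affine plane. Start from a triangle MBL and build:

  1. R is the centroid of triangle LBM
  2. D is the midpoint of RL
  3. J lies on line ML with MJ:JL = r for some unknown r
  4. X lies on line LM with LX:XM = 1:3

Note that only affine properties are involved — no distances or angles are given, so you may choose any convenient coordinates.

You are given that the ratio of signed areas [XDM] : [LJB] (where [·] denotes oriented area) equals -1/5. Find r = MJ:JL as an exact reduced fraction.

r = 3/5

Choose coordinates M = (0, 0), B = (1, 0), L = (0, 1).
1. R is the centroid of triangle LBM ⇒ R = (1/3, 1/3)
2. D is the midpoint of RL ⇒ D = (1/6, 2/3)
3. With MJ:JL = r, write λ = r/(r+1) so J = M + λ·(L−M); J is affine-linear in λ
4. X lies on line LM with LX:XM = 1:3 ⇒ X = (0, 3/4)
Every point depending on J is an affine combination of J and λ-independent points, so each such coordinate is linear in λ; the λ² term in each signed area is a multiple of (L−M)×(L−M) = 0, so 2·[XDM] and 2·[LJB] are each linear in λ. Evaluating at λ=0 and λ=1:
  2·[XDM] = -1/8,   2·[LJB] = −λ + 1
So [XDM]:[LJB] = (-1/8) / (−λ + 1). Setting this equal to -1/5:
  -1/8 = -1/5·(−λ + 1)  ⇒  λ = 3/8
Then r = λ/(1−λ) = (3/8)/(5/8) = 3/5. Check: with r = 3/5, J = (0, 3/8) and [XDM]:[LJB] = -1/5 as required.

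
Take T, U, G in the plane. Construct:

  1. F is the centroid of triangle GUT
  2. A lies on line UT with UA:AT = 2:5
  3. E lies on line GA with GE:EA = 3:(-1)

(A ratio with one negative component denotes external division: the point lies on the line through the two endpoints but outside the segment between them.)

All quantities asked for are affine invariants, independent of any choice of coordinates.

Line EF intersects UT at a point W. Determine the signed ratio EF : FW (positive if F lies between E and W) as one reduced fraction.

Choose coordinates T = (0, 0), U = (1, 0), G = (0, 1).
1. F is the centroid of triangle GUT ⇒ F = (1/3, 1/3)
2. A lies on line UT with UA:AT = 2:5 ⇒ A = (5/7, 0)
3. E lies on line GA with GE:EA = 3:(-1) ⇒ E = (15/14, -1/2)
line EF meets UT at W = (22/35, 0)
F = E + t·(W−E) with t = 5/3, so EF:FW = 5/3:-2/3

EF:FW = -5/2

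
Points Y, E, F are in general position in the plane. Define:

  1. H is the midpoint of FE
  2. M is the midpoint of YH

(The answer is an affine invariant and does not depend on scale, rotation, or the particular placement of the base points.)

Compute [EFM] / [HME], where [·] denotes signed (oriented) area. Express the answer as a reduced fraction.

Work in coordinates with Y = (0, 0), E = (1, 0), F = (0, 1).
1. H is the midpoint of FE ⇒ H = (1/2, 1/2)
2. M is the midpoint of YH ⇒ M = (1/4, 1/4)
2·[EFM] = 1/2, 2·[HME] = 1/4
[EFM]:[HME] = 1/2:1/4 = 2

[EFM]:[HME] = 2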